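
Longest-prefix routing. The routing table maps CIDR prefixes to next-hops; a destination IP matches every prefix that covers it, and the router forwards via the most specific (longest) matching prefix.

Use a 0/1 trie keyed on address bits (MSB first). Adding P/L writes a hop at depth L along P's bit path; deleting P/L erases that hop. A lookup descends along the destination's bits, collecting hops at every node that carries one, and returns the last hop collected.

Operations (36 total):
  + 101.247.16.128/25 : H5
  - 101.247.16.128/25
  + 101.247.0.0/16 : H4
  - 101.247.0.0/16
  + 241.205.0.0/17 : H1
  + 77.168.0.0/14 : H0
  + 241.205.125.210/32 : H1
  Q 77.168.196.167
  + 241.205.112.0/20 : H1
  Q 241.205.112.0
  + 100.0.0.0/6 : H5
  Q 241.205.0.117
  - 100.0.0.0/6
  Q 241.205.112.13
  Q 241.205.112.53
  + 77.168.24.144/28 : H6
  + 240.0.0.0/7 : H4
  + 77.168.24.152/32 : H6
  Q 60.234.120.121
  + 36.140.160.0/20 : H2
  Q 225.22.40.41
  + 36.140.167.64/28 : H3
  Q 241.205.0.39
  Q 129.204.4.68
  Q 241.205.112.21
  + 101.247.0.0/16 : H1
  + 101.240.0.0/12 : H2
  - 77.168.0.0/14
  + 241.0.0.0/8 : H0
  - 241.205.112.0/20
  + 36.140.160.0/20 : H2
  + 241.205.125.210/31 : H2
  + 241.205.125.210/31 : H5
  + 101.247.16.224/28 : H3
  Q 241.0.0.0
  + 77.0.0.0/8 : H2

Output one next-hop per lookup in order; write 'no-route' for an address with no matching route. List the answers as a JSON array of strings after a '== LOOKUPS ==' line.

Process each operation:
  + 101.247.16.128/25 (H5) depth=25
  - 101.247.16.128/25 clear@25
  + 101.247.0.0/16 (H4) depth=16
  - 101.247.0.0/16 clear@16
  + 241.205.0.0/17 (H1) depth=17
  + 77.168.0.0/14 (H0) depth=14
  + 241.205.125.210/32 (H1) depth=32
  ? 77.168.196.167  path d0:-→d1:-→d2:-→d3:-→d4:-→d5:-→d6:-→d7:-→d8:-→d9:-→d10:-→d11:-→d12:-→d13:-→d14:H0  best=H0
  + 241.205.112.0/20 (H1) depth=20
  ? 241.205.112.0  path d0:-→d1:-→d2:-→d3:-→d4:-→d5:-→d6:-→d7:-→d8:-→d9:-→d10:-→d11:-→d12:-→d13:-→d14:-→d15:-→d16:-→d17:H1→d18:-→d19:-→d20:H1  best=H1
  + 100.0.0.0/6 (H5) depth=6
  ? 241.205.0.117  path d0:-→d1:-→d2:-→d3:-→d4:-→d5:-→d6:-→d7:-→d8:-→d9:-→d10:-→d11:-→d12:-→d13:-→d14:-→d15:-→d16:-→d17:H1  best=H1
  - 100.0.0.0/6 clear@6
  ? 241.205.112.13  path d0:-→d1:-→d2:-→d3:-→d4:-→d5:-→d6:-→d7:-→d8:-→d9:-→d10:-→d11:-→d12:-→d13:-→d14:-→d15:-→d16:-→d17:H1→d18:-→d19:-→d20:H1  best=H1
  ? 241.205.112.53  path d0:-→d1:-→d2:-→d3:-→d4:-→d5:-→d6:-→d7:-→d8:-→d9:-→d10:-→d11:-→d12:-→d13:-→d14:-→d15:-→d16:-→d17:H1→d18:-→d19:-→d20:H1  best=H1
  + 77.168.24.144/28 (H6) depth=28
  + 240.0.0.0/7 (H4) depth=7
  + 77.168.24.152/32 (H6) depth=32
  ? 60.234.120.121  path d0:-→d1:-  best=no-route
  + 36.140.160.0/20 (H2) depth=20
  ? 225.22.40.41  path d0:-→d1:-→d2:-→d3:-  best=no-route
  + 36.140.167.64/28 (H3) depth=28
  ? 241.205.0.39  path d0:-→d1:-→d2:-→d3:-→d4:-→d5:-→d6:-→d7:H4→d8:-→d9:-→d10:-→d11:-→d12:-→d13:-→d14:-→d15:-→d16:-→d17:H1  best=H1
  ? 129.204.4.68  path d0:-→d1:-  best=no-route
  ? 241.205.112.21  path d0:-→d1:-→d2:-→d3:-→d4:-→d5:-→d6:-→d7:H4→d8:-→d9:-→d10:-→d11:-→d12:-→d13:-→d14:-→d15:-→d16:-→d17:H1→d18:-→d19:-→d20:H1  best=H1
  + 101.247.0.0/16 (H1) depth=16
  + 101.240.0.0/12 (H2) depth=12
  - 77.168.0.0/14 clear@14
  + 241.0.0.0/8 (H0) depth=8
  - 241.205.112.0/20 clear@20
  + 36.140.160.0/20 (H2) depth=20
  + 241.205.125.210/31 (H2) depth=31
  + 241.205.125.210/31 (H5) depth=31
  + 101.247.16.224/28 (H3) depth=28
  ? 241.0.0.0  path d0:-→d1:-→d2:-→d3:-→d4:-→d5:-→d6:-→d7:H4→d8:H0  best=H0
  + 77.0.0.0/8 (H2) depth=8

== LOOKUPS ==
["H0","H1","H1","H1","H1","no-route","no-route","H1","no-route","H1","H0"]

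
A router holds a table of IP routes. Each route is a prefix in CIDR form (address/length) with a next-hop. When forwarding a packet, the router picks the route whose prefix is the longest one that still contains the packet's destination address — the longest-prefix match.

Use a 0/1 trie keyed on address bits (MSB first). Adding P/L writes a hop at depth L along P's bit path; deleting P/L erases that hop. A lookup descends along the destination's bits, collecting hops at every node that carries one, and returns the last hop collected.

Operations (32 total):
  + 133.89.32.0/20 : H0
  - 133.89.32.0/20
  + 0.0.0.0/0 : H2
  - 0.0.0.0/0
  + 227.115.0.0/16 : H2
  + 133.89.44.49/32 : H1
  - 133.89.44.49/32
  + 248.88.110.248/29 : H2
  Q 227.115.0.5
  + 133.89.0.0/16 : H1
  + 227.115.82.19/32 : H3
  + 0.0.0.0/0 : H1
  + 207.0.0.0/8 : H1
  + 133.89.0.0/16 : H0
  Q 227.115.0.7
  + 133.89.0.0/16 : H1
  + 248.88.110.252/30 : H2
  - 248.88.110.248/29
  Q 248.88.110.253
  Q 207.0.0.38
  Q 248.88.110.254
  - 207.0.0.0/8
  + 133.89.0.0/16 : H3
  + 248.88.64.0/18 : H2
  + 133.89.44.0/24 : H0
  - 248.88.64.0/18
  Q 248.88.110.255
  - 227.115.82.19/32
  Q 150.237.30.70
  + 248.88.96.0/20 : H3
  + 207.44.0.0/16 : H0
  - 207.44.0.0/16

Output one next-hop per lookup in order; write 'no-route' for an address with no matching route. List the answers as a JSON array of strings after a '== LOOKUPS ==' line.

Trace:
  + 133.89.32.0/20 (H0) depth=20
  del 133.89.32.0/20 (clear depth 20)
  + 0.0.0.0/0 (H2) depth=0
  del 0.0.0.0/0 (clear depth 0)
  + 227.115.0.0/16 (H2) depth=16
  + 133.89.44.49/32 (H1) depth=32
  del 133.89.44.49/32 (clear depth 32)
  + 248.88.110.248/29 (H2) depth=29
  ? 227.115.0.5  path d0:-→d1:-→d2:-→d3:-→d4:-→d5:-→d6:-→d7:-→d8:-→d9:-→d10:-→d11:-→d12:-→d13:-→d14:-→d15:-→d16:H2  best=H2
  + 133.89.0.0/16 (H1) depth=16
  + 227.115.82.19/32 (H3) depth=32
  + 0.0.0.0/0 (H1) depth=0
  + 207.0.0.0/8 (H1) depth=8
  + 133.89.0.0/16 (H0) depth=16
  ? 227.115.0.7  path d0:H1→d1:-→d2:-→d3:-→d4:-→d5:-→d6:-→d7:-→d8:-→d9:-→d10:-→d11:-→d12:-→d13:-→d14:-→d15:-→d16:H2→d17:-  best=H2
  + 133.89.0.0/16 (H1) depth=16
  + 248.88.110.252/30 (H2) depth=30
  del 248.88.110.248/29 (clear depth 29)
  ? 248.88.110.253  path d0:H1→d1:-→d2:-→d3:-→d4:-→d5:-→d6:-→d7:-→d8:-→d9:-→d10:-→d11:-→d12:-→d13:-→d14:-→d15:-→d16:-→d17:-→d18:-→d19:-→d20:-→d21:-→d22:-→d23:-→d24:-→d25:-→d26:-→d27:-→d28:-→d29:-→d30:H2  best=H2
  ? 207.0.0.38  path d0:H1→d1:-→d2:-→d3:-→d4:-→d5:-→d6:-→d7:-→d8:H1  best=H1
  ? 248.88.110.254  path d0:H1→d1:-→d2:-→d3:-→d4:-→d5:-→d6:-→d7:-→d8:-→d9:-→d10:-→d11:-→d12:-→d13:-→d14:-→d15:-→d16:-→d17:-→d18:-→d19:-→d20:-→d21:-→d22:-→d23:-→d24:-→d25:-→d26:-→d27:-→d28:-→d29:-→d30:H2  best=H2
  del 207.0.0.0/8 (clear depth 8)
  + 133.89.0.0/16 (H3) depth=16
  + 248.88.64.0/18 (H2) depth=18
  + 133.89.44.0/24 (H0) depth=24
  del 248.88.64.0/18 (clear depth 18)
  ? 248.88.110.255  path d0:H1→d1:-→d2:-→d3:-→d4:-→d5:-→d6:-→d7:-→d8:-→d9:-→d10:-→d11:-→d12:-→d13:-→d14:-→d15:-→d16:-→d17:-→d18:-→d19:-→d20:-→d21:-→d22:-→d23:-→d24:-→d25:-→d26:-→d27:-→d28:-→d29:-→d30:H2  best=H2
  del 227.115.82.19/32 (clear depth 32)
  ? 150.237.30.70  path d0:H1→d1:-→d2:-→d3:-  best=H1
  + 248.88.96.0/20 (H3) depth=20
  + 207.44.0.0/16 (H0) depth=16
  del 207.44.0.0/16 (clear depth 16)

== LOOKUPS ==
["H2","H2","H2","H1","H2","H2","H1"]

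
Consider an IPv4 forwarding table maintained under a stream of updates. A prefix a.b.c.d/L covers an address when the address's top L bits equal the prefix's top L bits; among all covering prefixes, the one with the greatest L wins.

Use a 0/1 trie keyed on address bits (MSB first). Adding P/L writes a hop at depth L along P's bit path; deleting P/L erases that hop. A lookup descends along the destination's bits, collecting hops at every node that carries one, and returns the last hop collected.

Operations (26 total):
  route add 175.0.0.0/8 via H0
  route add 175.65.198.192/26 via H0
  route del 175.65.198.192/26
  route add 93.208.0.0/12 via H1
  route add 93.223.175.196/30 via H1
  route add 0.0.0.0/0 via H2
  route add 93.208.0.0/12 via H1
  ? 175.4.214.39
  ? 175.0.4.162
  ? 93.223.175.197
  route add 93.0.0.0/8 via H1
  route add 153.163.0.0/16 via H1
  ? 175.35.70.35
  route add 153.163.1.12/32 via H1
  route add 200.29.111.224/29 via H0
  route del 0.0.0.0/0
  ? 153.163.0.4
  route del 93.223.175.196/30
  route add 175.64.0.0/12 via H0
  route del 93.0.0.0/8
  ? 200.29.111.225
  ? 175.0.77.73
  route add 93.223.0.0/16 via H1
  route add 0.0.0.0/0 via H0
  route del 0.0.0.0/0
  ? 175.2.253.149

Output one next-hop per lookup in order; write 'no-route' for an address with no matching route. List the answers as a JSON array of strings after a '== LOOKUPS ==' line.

Apply in order:
  add 175.0.0.0/8 -> H0 at depth 8
  add 175.65.198.192/26 -> H0 at depth 26
  - 175.65.198.192/26 clear@26
  add 93.208.0.0/12 -> H1 at depth 12
  add 93.223.175.196/30 -> H1 at depth 30
  add 0.0.0.0/0 -> H2 at depth 0
  add 93.208.0.0/12 -> H1 at depth 12
  Q 175.4.214.39: descend 101011110 ; hops seen [H2,H0] ; pick H0
  Q 175.0.4.162: descend 101011110 ; hops seen [H2,H0] ; pick H0
  Q 93.223.175.197: descend 010111011101111110101111110001 ; hops seen [H2,H1,H1] ; pick H1
  add 93.0.0.0/8 -> H1 at depth 8
  add 153.163.0.0/16 -> H1 at depth 16
  Q 175.35.70.35: descend 101011110 ; hops seen [H2,H0] ; pick H0
  add 153.163.1.12/32 -> H1 at depth 32
  add 200.29.111.224/29 -> H0 at depth 29
  - 0.0.0.0/0 clear@0
  Q 153.163.0.4: descend 10011001101000110000000 ; hops seen [H1] ; pick H1
  - 93.223.175.196/30 clear@30
  add 175.64.0.0/12 -> H0 at depth 12
  - 93.0.0.0/8 clear@8
  Q 200.29.111.225: descend 11001000000111010110111111100 ; hops seen [H0] ; pick H0
  Q 175.0.77.73: descend 101011110 ; hops seen [H0] ; pick H0
  add 93.223.0.0/16 -> H1 at depth 16
  add 0.0.0.0/0 -> H0 at depth 0
  - 0.0.0.0/0 clear@0
  Q 175.2.253.149: descend 101011110 ; hops seen [H0] ; pick H0

== LOOKUPS ==
["H0","H0","H1","H0","H1","H0","H0","H0"]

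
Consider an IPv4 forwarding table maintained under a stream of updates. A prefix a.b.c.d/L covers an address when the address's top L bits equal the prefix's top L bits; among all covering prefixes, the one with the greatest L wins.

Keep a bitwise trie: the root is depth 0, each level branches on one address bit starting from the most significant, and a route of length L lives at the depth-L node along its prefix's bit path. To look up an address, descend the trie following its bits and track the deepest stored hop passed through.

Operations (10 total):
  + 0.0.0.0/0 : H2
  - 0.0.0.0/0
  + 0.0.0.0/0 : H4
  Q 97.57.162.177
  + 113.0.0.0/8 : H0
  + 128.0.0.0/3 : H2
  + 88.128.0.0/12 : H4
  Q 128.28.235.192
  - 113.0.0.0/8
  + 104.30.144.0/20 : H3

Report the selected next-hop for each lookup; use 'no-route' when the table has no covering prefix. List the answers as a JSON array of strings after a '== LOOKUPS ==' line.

Apply in order:
  add 0.0.0.0/0 -> H2 at depth 0
  - 0.0.0.0/0 clear@0
  add 0.0.0.0/0 -> H4 at depth 0
  lookup 97.57.162.177: bits ε walk d0:H4 -> H4
  add 113.0.0.0/8 -> H0 at depth 8
  add 128.0.0.0/3 -> H2 at depth 3
  add 88.128.0.0/12 -> H4 at depth 12
  lookup 128.28.235.192: bits 100 walk d0:H4→d1:-→d2:-→d3:H2 -> H2
  - 113.0.0.0/8 clear@8
  add 104.30.144.0/20 -> H3 at depth 20

== LOOKUPS ==
["H4","H2"]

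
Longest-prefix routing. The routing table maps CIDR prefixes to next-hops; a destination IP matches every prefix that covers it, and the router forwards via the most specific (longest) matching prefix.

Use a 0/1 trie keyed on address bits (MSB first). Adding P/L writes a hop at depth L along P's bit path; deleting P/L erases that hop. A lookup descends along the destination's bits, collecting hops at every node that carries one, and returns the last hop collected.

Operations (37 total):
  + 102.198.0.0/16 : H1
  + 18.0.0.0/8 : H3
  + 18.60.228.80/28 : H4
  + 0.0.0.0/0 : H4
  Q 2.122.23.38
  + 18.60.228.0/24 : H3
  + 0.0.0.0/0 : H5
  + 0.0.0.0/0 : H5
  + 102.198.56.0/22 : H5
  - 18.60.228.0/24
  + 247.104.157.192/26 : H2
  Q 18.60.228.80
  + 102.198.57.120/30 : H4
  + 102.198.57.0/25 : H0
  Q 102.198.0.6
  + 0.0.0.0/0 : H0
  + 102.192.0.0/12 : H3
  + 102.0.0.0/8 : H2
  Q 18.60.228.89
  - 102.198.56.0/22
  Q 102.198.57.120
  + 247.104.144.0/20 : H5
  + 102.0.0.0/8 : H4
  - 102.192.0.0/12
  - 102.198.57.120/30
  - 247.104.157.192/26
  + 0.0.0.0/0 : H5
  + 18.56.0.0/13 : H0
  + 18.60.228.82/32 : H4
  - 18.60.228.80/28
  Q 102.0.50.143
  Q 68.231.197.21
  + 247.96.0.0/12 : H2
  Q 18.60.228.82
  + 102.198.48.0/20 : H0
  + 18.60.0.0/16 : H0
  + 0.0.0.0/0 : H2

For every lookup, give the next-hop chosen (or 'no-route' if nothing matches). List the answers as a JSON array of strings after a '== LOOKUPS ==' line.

Process each operation:
  + 102.198.0.0/16 (H1) depth=16
  + 18.0.0.0/8 (H3) depth=8
  + 18.60.228.80/28 (H4) depth=28
  + 0.0.0.0/0 (H4) depth=0
  Q 2.122.23.38: descend 000 ; hops seen [H4] ; pick H4
  + 18.60.228.0/24 (H3) depth=24
  + 0.0.0.0/0 (H5) depth=0
  + 0.0.0.0/0 (H5) depth=0
  + 102.198.56.0/22 (H5) depth=22
  del 18.60.228.0/24 (clear depth 24)
  + 247.104.157.192/26 (H2) depth=26
  Q 18.60.228.80: descend 0001001000111100111001000101 ; hops seen [H5,H3,H4] ; pick H4
  + 102.198.57.120/30 (H4) depth=30
  + 102.198.57.0/25 (H0) depth=25
  Q 102.198.0.6: descend 011001101100011000 ; hops seen [H5,H1] ; pick H1
  + 0.0.0.0/0 (H0) depth=0
  + 102.192.0.0/12 (H3) depth=12
  + 102.0.0.0/8 (H2) depth=8
  Q 18.60.228.89: descend 0001001000111100111001000101 ; hops seen [H0,H3,H4] ; pick H4
  del 102.198.56.0/22 (clear depth 22)
  Q 102.198.57.120: descend 011001101100011000111001011110 ; hops seen [H0,H2,H3,H1,H0,H4] ; pick H4
  + 247.104.144.0/20 (H5) depth=20
  + 102.0.0.0/8 (H4) depth=8
  del 102.192.0.0/12 (clear depth 12)
  del 102.198.57.120/30 (clear depth 30)
  del 247.104.157.192/26 (clear depth 26)
  + 0.0.0.0/0 (H5) depth=0
  + 18.56.0.0/13 (H0) depth=13
  + 18.60.228.82/32 (H4) depth=32
  del 18.60.228.80/28 (clear depth 28)
  Q 102.0.50.143: descend 01100110 ; hops seen [H5,H4] ; pick H4
  Q 68.231.197.21: descend 01 ; hops seen [H5] ; pick H5
  + 247.96.0.0/12 (H2) depth=12
  Q 18.60.228.82: descend 00010010001111001110010001010010 ; hops seen [H5,H3,H0,H4] ; pick H4
  + 102.198.48.0/20 (H0) depth=20
  + 18.60.0.0/16 (H0) depth=16
  + 0.0.0.0/0 (H2) depth=0

== LOOKUPS ==
["H4","H4","H1","H4","H4","H4","H5","H4"]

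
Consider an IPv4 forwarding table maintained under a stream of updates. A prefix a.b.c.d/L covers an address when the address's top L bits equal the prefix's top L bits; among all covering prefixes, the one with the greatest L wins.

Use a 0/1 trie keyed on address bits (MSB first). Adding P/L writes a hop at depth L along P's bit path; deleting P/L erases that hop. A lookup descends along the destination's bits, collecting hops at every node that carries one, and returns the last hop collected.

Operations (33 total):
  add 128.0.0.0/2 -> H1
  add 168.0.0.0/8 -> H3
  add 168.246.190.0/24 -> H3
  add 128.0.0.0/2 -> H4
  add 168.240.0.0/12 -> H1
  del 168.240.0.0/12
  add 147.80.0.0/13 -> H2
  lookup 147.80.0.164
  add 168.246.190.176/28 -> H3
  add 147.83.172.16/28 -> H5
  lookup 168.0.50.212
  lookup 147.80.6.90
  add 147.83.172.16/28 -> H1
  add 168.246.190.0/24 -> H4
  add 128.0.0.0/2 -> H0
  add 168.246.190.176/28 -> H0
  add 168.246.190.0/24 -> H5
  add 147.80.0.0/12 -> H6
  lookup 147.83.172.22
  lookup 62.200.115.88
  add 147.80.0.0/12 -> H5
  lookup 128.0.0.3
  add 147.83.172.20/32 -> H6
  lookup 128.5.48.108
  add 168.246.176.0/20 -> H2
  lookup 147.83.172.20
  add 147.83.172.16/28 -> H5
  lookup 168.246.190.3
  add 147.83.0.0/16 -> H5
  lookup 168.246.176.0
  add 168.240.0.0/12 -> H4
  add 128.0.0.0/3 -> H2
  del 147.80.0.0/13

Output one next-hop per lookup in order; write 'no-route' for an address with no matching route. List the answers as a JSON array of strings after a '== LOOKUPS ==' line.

Apply in order:
  add 128.0.0.0/2 -> H1 at depth 2
  add 168.0.0.0/8 -> H3 at depth 8
  add 168.246.190.0/24 -> H3 at depth 24
  add 128.0.0.0/2 -> H4 at depth 2
  add 168.240.0.0/12 -> H1 at depth 12
  - 168.240.0.0/12 clear@12
  add 147.80.0.0/13 -> H2 at depth 13
  Q 147.80.0.164: descend 1001001101010 ; hops seen [H4,H2] ; pick H2
  add 168.246.190.176/28 -> H3 at depth 28
  add 147.83.172.16/28 -> H5 at depth 28
  Q 168.0.50.212: descend 10101000 ; hops seen [H4,H3] ; pick H3
  Q 147.80.6.90: descend 10010011010100 ; hops seen [H4,H2] ; pick H2
  add 147.83.172.16/28 -> H1 at depth 28
  add 168.246.190.0/24 -> H4 at depth 24
  add 128.0.0.0/2 -> H0 at depth 2
  add 168.246.190.176/28 -> H0 at depth 28
  add 168.246.190.0/24 -> H5 at depth 24
  add 147.80.0.0/12 -> H6 at depth 12
  Q 147.83.172.22: descend 1001001101010011101011000001 ; hops seen [H0,H6,H2,H1] ; pick H1
  Q 62.200.115.88: descend ε ; hops seen [∅] ; pick no-route
  add 147.80.0.0/12 -> H5 at depth 12
  Q 128.0.0.3: descend 100 ; hops seen [H0] ; pick H0
  add 147.83.172.20/32 -> H6 at depth 32
  Q 128.5.48.108: descend 100 ; hops seen [H0] ; pick H0
  add 168.246.176.0/20 -> H2 at depth 20
  Q 147.83.172.20: descend 10010011010100111010110000010100 ; hops seen [H0,H5,H2,H1,H6] ; pick H6
  add 147.83.172.16/28 -> H5 at depth 28
  Q 168.246.190.3: descend 101010001111011010111110 ; hops seen [H0,H3,H2,H5] ; pick H5
  add 147.83.0.0/16 -> H5 at depth 16
  Q 168.246.176.0: descend 10101000111101101011 ; hops seen [H0,H3,H2] ; pick H2
  add 168.240.0.0/12 -> H4 at depth 12
  add 128.0.0.0/3 -> H2 at depth 3
  - 147.80.0.0/13 clear@13

== LOOKUPS ==
["H2","H3","H2","H1","no-route","H0","H0","H6","H5","H2"]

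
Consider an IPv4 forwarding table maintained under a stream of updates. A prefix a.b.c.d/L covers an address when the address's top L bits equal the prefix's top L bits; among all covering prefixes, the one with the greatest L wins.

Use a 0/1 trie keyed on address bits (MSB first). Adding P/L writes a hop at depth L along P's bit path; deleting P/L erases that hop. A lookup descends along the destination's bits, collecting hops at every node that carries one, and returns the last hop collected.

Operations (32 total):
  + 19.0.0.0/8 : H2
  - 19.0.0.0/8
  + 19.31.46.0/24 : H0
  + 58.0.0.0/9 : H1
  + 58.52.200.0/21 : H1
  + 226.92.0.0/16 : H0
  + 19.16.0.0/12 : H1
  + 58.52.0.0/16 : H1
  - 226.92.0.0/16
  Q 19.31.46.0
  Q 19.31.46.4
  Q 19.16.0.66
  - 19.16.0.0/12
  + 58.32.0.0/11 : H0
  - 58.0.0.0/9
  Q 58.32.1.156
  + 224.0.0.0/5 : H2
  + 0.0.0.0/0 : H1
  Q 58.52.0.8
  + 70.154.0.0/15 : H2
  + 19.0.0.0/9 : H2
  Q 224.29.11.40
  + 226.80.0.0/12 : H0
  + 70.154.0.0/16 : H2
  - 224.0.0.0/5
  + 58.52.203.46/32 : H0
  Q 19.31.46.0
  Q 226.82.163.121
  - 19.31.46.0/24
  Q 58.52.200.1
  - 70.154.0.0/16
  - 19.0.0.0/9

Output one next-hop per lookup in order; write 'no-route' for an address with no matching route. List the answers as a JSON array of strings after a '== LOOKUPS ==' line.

Process each operation:
  add 19.0.0.0/8 -> H2 at depth 8
  del 19.0.0.0/8 (clear depth 8)
  add 19.31.46.0/24 -> H0 at depth 24
  add 58.0.0.0/9 -> H1 at depth 9
  add 58.52.200.0/21 -> H1 at depth 21
  add 226.92.0.0/16 -> H0 at depth 16
  add 19.16.0.0/12 -> H1 at depth 12
  add 58.52.0.0/16 -> H1 at depth 16
  del 226.92.0.0/16 (clear depth 16)
  Q 19.31.46.0: descend 000100110001111100101110 ; hops seen [H1,H0] ; pick H0
  Q 19.31.46.4: descend 000100110001111100101110 ; hops seen [H1,H0] ; pick H0
  Q 19.16.0.66: descend 000100110001 ; hops seen [H1] ; pick H1
  del 19.16.0.0/12 (clear depth 12)
  add 58.32.0.0/11 -> H0 at depth 11
  del 58.0.0.0/9 (clear depth 9)
  Q 58.32.1.156: descend 00111010001 ; hops seen [H0] ; pick H0
  add 224.0.0.0/5 -> H2 at depth 5
  add 0.0.0.0/0 -> H1 at depth 0
  Q 58.52.0.8: descend 0011101000110100 ; hops seen [H1,H0,H1] ; pick H1
  add 70.154.0.0/15 -> H2 at depth 15
  add 19.0.0.0/9 -> H2 at depth 9
  Q 224.29.11.40: descend 111000 ; hops seen [H1,H2] ; pick H2
  add 226.80.0.0/12 -> H0 at depth 12
  add 70.154.0.0/16 -> H2 at depth 16
  del 224.0.0.0/5 (clear depth 5)
  add 58.52.203.46/32 -> H0 at depth 32
  Q 19.31.46.0: descend 000100110001111100101110 ; hops seen [H1,H2,H0] ; pick H0
  Q 226.82.163.121: descend 111000100101 ; hops seen [H1,H0] ; pick H0
  del 19.31.46.0/24 (clear depth 24)
  Q 58.52.200.1: descend 0011101000110100110010 ; hops seen [H1,H0,H1,H1] ; pick H1
  del 70.154.0.0/16 (clear depth 16)
  del 19.0.0.0/9 (clear depth 9)

== LOOKUPS ==
["H0","H0","H1","H0","H1","H2","H0","H0","H1"]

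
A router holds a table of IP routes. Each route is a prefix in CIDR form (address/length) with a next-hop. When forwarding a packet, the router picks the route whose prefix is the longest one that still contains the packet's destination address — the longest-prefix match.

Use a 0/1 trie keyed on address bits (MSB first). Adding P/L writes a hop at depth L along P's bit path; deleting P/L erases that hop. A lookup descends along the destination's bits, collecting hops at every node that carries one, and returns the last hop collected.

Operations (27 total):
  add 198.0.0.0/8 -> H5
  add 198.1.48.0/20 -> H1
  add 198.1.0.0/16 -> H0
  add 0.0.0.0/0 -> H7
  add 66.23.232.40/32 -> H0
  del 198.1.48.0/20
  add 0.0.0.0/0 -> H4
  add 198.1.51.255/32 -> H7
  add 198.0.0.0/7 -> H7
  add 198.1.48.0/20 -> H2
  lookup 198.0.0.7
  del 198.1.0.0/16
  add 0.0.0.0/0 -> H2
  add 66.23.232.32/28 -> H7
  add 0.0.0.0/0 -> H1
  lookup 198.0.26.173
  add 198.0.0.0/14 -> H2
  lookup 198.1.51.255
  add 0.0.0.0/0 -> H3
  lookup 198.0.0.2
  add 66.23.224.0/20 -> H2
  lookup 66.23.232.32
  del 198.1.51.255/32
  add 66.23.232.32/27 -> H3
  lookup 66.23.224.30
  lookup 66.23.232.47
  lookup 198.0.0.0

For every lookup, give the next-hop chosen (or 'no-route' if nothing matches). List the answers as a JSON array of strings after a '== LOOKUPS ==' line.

Trace:
  + 198.0.0.0/8 (H5) depth=8
  + 198.1.48.0/20 (H1) depth=20
  + 198.1.0.0/16 (H0) depth=16
  + 0.0.0.0/0 (H7) depth=0
  + 66.23.232.40/32 (H0) depth=32
  del 198.1.48.0/20 (clear depth 20)
  + 0.0.0.0/0 (H4) depth=0
  + 198.1.51.255/32 (H7) depth=32
  + 198.0.0.0/7 (H7) depth=7
  + 198.1.48.0/20 (H2) depth=20
  ? 198.0.0.7  path d0:H4→d1:-→d2:-→d3:-→d4:-→d5:-→d6:-→d7:H7→d8:H5→d9:-→d10:-→d11:-→d12:-→d13:-→d14:-→d15:-  best=H5
  del 198.1.0.0/16 (clear depth 16)
  + 0.0.0.0/0 (H2) depth=0
  + 66.23.232.32/28 (H7) depth=28
  + 0.0.0.0/0 (H1) depth=0
  ? 198.0.26.173  path d0:H1→d1:-→d2:-→d3:-→d4:-→d5:-→d6:-→d7:H7→d8:H5→d9:-→d10:-→d11:-→d12:-→d13:-→d14:-→d15:-  best=H5
  + 198.0.0.0/14 (H2) depth=14
  ? 198.1.51.255  path d0:H1→d1:-→d2:-→d3:-→d4:-→d5:-→d6:-→d7:H7→d8:H5→d9:-→d10:-→d11:-→d12:-→d13:-→d14:H2→d15:-→d16:-→d17:-→d18:-→d19:-→d20:H2→d21:-→d22:-→d23:-→d24:-→d25:-→d26:-→d27:-→d28:-→d29:-→d30:-→d31:-→d32:H7  best=H7
  + 0.0.0.0/0 (H3) depth=0
  ? 198.0.0.2  path d0:H3→d1:-→d2:-→d3:-→d4:-→d5:-→d6:-→d7:H7→d8:H5→d9:-→d10:-→d11:-→d12:-→d13:-→d14:H2→d15:-  best=H2
  + 66.23.224.0/20 (H2) depth=20
  ? 66.23.232.32  path d0:H3→d1:-→d2:-→d3:-→d4:-→d5:-→d6:-→d7:-→d8:-→d9:-→d10:-→d11:-→d12:-→d13:-→d14:-→d15:-→d16:-→d17:-→d18:-→d19:-→d20:H2→d21:-→d22:-→d23:-→d24:-→d25:-→d26:-→d27:-→d28:H7  best=H7
  del 198.1.51.255/32 (clear depth 32)
  + 66.23.232.32/27 (H3) depth=27
  ? 66.23.224.30  path d0:H3→d1:-→d2:-→d3:-→d4:-→d5:-→d6:-→d7:-→d8:-→d9:-→d10:-→d11:-→d12:-→d13:-→d14:-→d15:-→d16:-→d17:-→d18:-→d19:-→d20:H2  best=H2
  ? 66.23.232.47  path d0:H3→d1:-→d2:-→d3:-→d4:-→d5:-→d6:-→d7:-→d8:-→d9:-→d10:-→d11:-→d12:-→d13:-→d14:-→d15:-→d16:-→d17:-→d18:-→d19:-→d20:H2→d21:-→d22:-→d23:-→d24:-→d25:-→d26:-→d27:H3→d28:H7→d29:-  best=H7
  ? 198.0.0.0  path d0:H3→d1:-→d2:-→d3:-→d4:-→d5:-→d6:-→d7:H7→d8:H5→d9:-→d10:-→d11:-→d12:-→d13:-→d14:H2→d15:-  best=H2

== LOOKUPS ==
["H5","H5","H7","H2","H7","H2","H7","H2"]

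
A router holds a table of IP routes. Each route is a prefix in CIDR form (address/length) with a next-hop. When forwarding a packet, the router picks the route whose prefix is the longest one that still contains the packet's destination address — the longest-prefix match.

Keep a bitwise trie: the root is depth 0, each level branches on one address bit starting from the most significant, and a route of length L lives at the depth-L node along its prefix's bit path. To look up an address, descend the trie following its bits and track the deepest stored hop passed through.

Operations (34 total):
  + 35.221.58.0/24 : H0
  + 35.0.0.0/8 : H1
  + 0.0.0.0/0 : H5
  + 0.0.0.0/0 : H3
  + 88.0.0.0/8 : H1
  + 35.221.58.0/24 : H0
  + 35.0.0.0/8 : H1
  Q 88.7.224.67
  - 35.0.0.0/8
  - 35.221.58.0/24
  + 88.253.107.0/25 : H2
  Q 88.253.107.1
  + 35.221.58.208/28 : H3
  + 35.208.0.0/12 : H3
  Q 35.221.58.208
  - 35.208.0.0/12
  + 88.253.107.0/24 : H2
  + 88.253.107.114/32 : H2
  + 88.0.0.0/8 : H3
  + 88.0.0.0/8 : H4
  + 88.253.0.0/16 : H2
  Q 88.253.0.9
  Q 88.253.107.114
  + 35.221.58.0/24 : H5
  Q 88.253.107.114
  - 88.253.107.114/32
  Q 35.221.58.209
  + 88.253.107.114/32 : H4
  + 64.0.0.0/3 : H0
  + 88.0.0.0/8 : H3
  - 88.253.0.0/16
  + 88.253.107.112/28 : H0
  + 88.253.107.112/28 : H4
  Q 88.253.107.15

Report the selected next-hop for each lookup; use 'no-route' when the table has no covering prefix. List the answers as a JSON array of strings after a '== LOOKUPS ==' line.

Apply in order:
  + 35.221.58.0/24 (H0) depth=24
  + 35.0.0.0/8 (H1) depth=8
  + 0.0.0.0/0 (H5) depth=0
  + 0.0.0.0/0 (H3) depth=0
  + 88.0.0.0/8 (H1) depth=8
  + 35.221.58.0/24 (H0) depth=24
  + 35.0.0.0/8 (H1) depth=8
  lookup 88.7.224.67: bits 01011000 walk d0:H3→d1:-→d2:-→d3:-→d4:-→d5:-→d6:-→d7:-→d8:H1 -> H1
  - 35.0.0.0/8 clear@8
  - 35.221.58.0/24 clear@24
  + 88.253.107.0/25 (H2) depth=25
  lookup 88.253.107.1: bits 0101100011111101011010110 walk d0:H3→d1:-→d2:-→d3:-→d4:-→d5:-→d6:-→d7:-→d8:H1→d9:-→d10:-→d11:-→d12:-→d13:-→d14:-→d15:-→d16:-→d17:-→d18:-→d19:-→d20:-→d21:-→d22:-→d23:-→d24:-→d25:H2 -> H2
  + 35.221.58.208/28 (H3) depth=28
  + 35.208.0.0/12 (H3) depth=12
  lookup 35.221.58.208: bits 0010001111011101001110101101 walk d0:H3→d1:-→d2:-→d3:-→d4:-→d5:-→d6:-→d7:-→d8:-→d9:-→d10:-→d11:-→d12:H3→d13:-→d14:-→d15:-→d16:-→d17:-→d18:-→d19:-→d20:-→d21:-→d22:-→d23:-→d24:-→d25:-→d26:-→d27:-→d28:H3 -> H3
  - 35.208.0.0/12 clear@12
  + 88.253.107.0/24 (H2) depth=24
  + 88.253.107.114/32 (H2) depth=32
  + 88.0.0.0/8 (H3) depth=8
  + 88.0.0.0/8 (H4) depth=8
  + 88.253.0.0/16 (H2) depth=16
  lookup 88.253.0.9: bits 01011000111111010 walk d0:H3→d1:-→d2:-→d3:-→d4:-→d5:-→d6:-→d7:-→d8:H4→d9:-→d10:-→d11:-→d12:-→d13:-→d14:-→d15:-→d16:H2→d17:- -> H2
  lookup 88.253.107.114: bits 01011000111111010110101101110010 walk d0:H3→d1:-→d2:-→d3:-→d4:-→d5:-→d6:-→d7:-→d8:H4→d9:-→d10:-→d11:-→d12:-→d13:-→d14:-→d15:-→d16:H2→d17:-→d18:-→d19:-→d20:-→d21:-→d22:-→d23:-→d24:H2→d25:H2→d26:-→d27:-→d28:-→d29:-→d30:-→d31:-→d32:H2 -> H2
  + 35.221.58.0/24 (H5) depth=24
  lookup 88.253.107.114: bits 01011000111111010110101101110010 walk d0:H3→d1:-→d2:-→d3:-→d4:-→d5:-→d6:-→d7:-→d8:H4→d9:-→d10:-→d11:-→d12:-→d13:-→d14:-→d15:-→d16:H2→d17:-→d18:-→d19:-→d20:-→d21:-→d22:-→d23:-→d24:H2→d25:H2→d26:-→d27:-→d28:-→d29:-→d30:-→d31:-→d32:H2 -> H2
  - 88.253.107.114/32 clear@32
  lookup 35.221.58.209: bits 0010001111011101001110101101 walk d0:H3→d1:-→d2:-→d3:-→d4:-→d5:-→d6:-→d7:-→d8:-→d9:-→d10:-→d11:-→d12:-→d13:-→d14:-→d15:-→d16:-→d17:-→d18:-→d19:-→d20:-→d21:-→d22:-→d23:-→d24:H5→d25:-→d26:-→d27:-→d28:H3 -> H3
  + 88.253.107.114/32 (H4) depth=32
  + 64.0.0.0/3 (H0) depth=3
  + 88.0.0.0/8 (H3) depth=8
  - 88.253.0.0/16 clear@16
  + 88.253.107.112/28 (H0) depth=28
  + 88.253.107.112/28 (H4) depth=28
  lookup 88.253.107.15: bits 0101100011111101011010110 walk d0:H3→d1:-→d2:-→d3:H0→d4:-→d5:-→d6:-→d7:-→d8:H3→d9:-→d10:-→d11:-→d12:-→d13:-→d14:-→d15:-→d16:-→d17:-→d18:-→d19:-→d20:-→d21:-→d22:-→d23:-→d24:H2→d25:H2 -> H2

== LOOKUPS ==
["H1","H2","H3","H2","H2","H2","H3","H2"]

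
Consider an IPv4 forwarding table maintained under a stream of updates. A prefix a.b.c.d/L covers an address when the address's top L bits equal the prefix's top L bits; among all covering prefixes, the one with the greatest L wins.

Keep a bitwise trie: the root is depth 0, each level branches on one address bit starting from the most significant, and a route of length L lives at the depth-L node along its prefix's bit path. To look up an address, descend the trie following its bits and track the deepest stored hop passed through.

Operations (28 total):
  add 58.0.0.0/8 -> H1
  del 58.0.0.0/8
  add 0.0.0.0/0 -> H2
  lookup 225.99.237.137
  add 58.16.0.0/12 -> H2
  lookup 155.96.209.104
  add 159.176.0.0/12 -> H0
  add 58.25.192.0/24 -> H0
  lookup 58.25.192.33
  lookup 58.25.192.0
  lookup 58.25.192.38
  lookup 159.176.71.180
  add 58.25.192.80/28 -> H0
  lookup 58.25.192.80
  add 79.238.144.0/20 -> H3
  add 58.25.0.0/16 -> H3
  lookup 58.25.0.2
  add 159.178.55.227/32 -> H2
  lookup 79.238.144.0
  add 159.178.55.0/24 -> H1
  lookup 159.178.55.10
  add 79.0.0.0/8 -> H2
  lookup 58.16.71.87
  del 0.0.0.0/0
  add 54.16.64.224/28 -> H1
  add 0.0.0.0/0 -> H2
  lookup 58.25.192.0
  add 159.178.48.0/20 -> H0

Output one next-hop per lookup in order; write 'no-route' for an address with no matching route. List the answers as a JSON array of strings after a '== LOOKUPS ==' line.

Process each operation:
  + 58.0.0.0/8 (H1) depth=8
  del 58.0.0.0/8 (clear depth 8)
  + 0.0.0.0/0 (H2) depth=0
  lookup 225.99.237.137: bits ε walk d0:H2 -> H2
  + 58.16.0.0/12 (H2) depth=12
  lookup 155.96.209.104: bits ε walk d0:H2 -> H2
  + 159.176.0.0/12 (H0) depth=12
  + 58.25.192.0/24 (H0) depth=24
  lookup 58.25.192.33: bits 001110100001100111000000 walk d0:H2→d1:-→d2:-→d3:-→d4:-→d5:-→d6:-→d7:-→d8:-→d9:-→d10:-→d11:-→d12:H2→d13:-→d14:-→d15:-→d16:-→d17:-→d18:-→d19:-→d20:-→d21:-→d22:-→d23:-→d24:H0 -> H0
  lookup 58.25.192.0: bits 001110100001100111000000 walk d0:H2→d1:-→d2:-→d3:-→d4:-→d5:-→d6:-→d7:-→d8:-→d9:-→d10:-→d11:-→d12:H2→d13:-→d14:-→d15:-→d16:-→d17:-→d18:-→d19:-→d20:-→d21:-→d22:-→d23:-→d24:H0 -> H0
  lookup 58.25.192.38: bits 001110100001100111000000 walk d0:H2→d1:-→d2:-→d3:-→d4:-→d5:-→d6:-→d7:-→d8:-→d9:-→d10:-→d11:-→d12:H2→d13:-→d14:-→d15:-→d16:-→d17:-→d18:-→d19:-→d20:-→d21:-→d22:-→d23:-→d24:H0 -> H0
  lookup 159.176.71.180: bits 100111111011 walk d0:H2→d1:-→d2:-→d3:-→d4:-→d5:-→d6:-→d7:-→d8:-→d9:-→d10:-→d11:-→d12:H0 -> H0
  + 58.25.192.80/28 (H0) depth=28
  lookup 58.25.192.80: bits 0011101000011001110000000101 walk d0:H2→d1:-→d2:-→d3:-→d4:-→d5:-→d6:-→d7:-→d8:-→d9:-→d10:-→d11:-→d12:H2→d13:-→d14:-→d15:-→d16:-→d17:-→d18:-→d19:-→d20:-→d21:-→d22:-→d23:-→d24:H0→d25:-→d26:-→d27:-→d28:H0 -> H0
  + 79.238.144.0/20 (H3) depth=20
  + 58.25.0.0/16 (H3) depth=16
  lookup 58.25.0.2: bits 0011101000011001 walk d0:H2→d1:-→d2:-→d3:-→d4:-→d5:-→d6:-→d7:-→d8:-→d9:-→d10:-→d11:-→d12:H2→d13:-→d14:-→d15:-→d16:H3 -> H3
  + 159.178.55.227/32 (H2) depth=32
  lookup 79.238.144.0: bits 01001111111011101001 walk d0:H2→d1:-→d2:-→d3:-→d4:-→d5:-→d6:-→d7:-→d8:-→d9:-→d10:-→d11:-→d12:-→d13:-→d14:-→d15:-→d16:-→d17:-→d18:-→d19:-→d20:H3 -> H3
  + 159.178.55.0/24 (H1) depth=24
  lookup 159.178.55.10: bits 100111111011001000110111 walk d0:H2→d1:-→d2:-→d3:-→d4:-→d5:-→d6:-→d7:-→d8:-→d9:-→d10:-→d11:-→d12:H0→d13:-→d14:-→d15:-→d16:-→d17:-→d18:-→d19:-→d20:-→d21:-→d22:-→d23:-→d24:H1 -> H1
  + 79.0.0.0/8 (H2) depth=8
  lookup 58.16.71.87: bits 001110100001 walk d0:H2→d1:-→d2:-→d3:-→d4:-→d5:-→d6:-→d7:-→d8:-→d9:-→d10:-→d11:-→d12:H2 -> H2
  del 0.0.0.0/0 (clear depth 0)
  + 54.16.64.224/28 (H1) depth=28
  + 0.0.0.0/0 (H2) depth=0
  lookup 58.25.192.0: bits 0011101000011001110000000 walk d0:H2→d1:-→d2:-→d3:-→d4:-→d5:-→d6:-→d7:-→d8:-→d9:-→d10:-→d11:-→d12:H2→d13:-→d14:-→d15:-→d16:H3→d17:-→d18:-→d19:-→d20:-→d21:-→d22:-→d23:-→d24:H0→d25:- -> H0
  + 159.178.48.0/20 (H0) depth=20

== LOOKUPS ==
["H2","H2","H0","H0","H0","H0","H0","H3","H3","H1","H2","H0"]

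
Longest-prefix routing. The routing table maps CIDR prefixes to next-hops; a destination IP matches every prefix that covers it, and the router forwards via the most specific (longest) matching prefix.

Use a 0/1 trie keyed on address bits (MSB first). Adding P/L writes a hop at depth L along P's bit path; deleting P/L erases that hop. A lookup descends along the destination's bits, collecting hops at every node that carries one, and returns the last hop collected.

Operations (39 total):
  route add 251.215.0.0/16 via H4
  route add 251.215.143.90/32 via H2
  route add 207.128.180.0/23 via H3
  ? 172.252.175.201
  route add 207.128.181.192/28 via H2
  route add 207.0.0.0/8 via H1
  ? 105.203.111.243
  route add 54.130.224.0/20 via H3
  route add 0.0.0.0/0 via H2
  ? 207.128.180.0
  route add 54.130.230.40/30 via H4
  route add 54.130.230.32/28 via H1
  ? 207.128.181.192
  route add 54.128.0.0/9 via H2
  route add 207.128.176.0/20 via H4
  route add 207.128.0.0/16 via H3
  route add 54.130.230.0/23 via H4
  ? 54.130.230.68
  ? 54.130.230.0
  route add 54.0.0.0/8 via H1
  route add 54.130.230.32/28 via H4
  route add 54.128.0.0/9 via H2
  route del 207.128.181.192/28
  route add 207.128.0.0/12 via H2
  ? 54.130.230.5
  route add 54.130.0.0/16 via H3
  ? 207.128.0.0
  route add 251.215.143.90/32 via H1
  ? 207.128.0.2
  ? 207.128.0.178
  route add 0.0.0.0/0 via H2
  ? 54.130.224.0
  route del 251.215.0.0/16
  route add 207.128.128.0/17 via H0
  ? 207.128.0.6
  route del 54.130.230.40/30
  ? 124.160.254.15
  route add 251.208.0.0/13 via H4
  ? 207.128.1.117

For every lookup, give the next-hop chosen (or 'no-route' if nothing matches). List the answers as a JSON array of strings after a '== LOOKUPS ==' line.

Trace:
  + 251.215.0.0/16 (H4) depth=16
  + 251.215.143.90/32 (H2) depth=32
  + 207.128.180.0/23 (H3) depth=23
  Q 172.252.175.201: descend 1 ; hops seen [∅] ; pick no-route
  + 207.128.181.192/28 (H2) depth=28
  + 207.0.0.0/8 (H1) depth=8
  Q 105.203.111.243: descend ε ; hops seen [∅] ; pick no-route
  + 54.130.224.0/20 (H3) depth=20
  + 0.0.0.0/0 (H2) depth=0
  Q 207.128.180.0: descend 11001111100000001011010 ; hops seen [H2,H1,H3] ; pick H3
  + 54.130.230.40/30 (H4) depth=30
  + 54.130.230.32/28 (H1) depth=28
  Q 207.128.181.192: descend 1100111110000000101101011100 ; hops seen [H2,H1,H3,H2] ; pick H2
  + 54.128.0.0/9 (H2) depth=9
  + 207.128.176.0/20 (H4) depth=20
  + 207.128.0.0/16 (H3) depth=16
  + 54.130.230.0/23 (H4) depth=23
  Q 54.130.230.68: descend 0011011010000010111001100 ; hops seen [H2,H2,H3,H4] ; pick H4
  Q 54.130.230.0: descend 00110110100000101110011000 ; hops seen [H2,H2,H3,H4] ; pick H4
  + 54.0.0.0/8 (H1) depth=8
  + 54.130.230.32/28 (H4) depth=28
  + 54.128.0.0/9 (H2) depth=9
  del 207.128.181.192/28 (clear depth 28)
  + 207.128.0.0/12 (H2) depth=12
  Q 54.130.230.5: descend 00110110100000101110011000 ; hops seen [H2,H1,H2,H3,H4] ; pick H4
  + 54.130.0.0/16 (H3) depth=16
  Q 207.128.0.0: descend 1100111110000000 ; hops seen [H2,H1,H2,H3] ; pick H3
  + 251.215.143.90/32 (H1) depth=32
  Q 207.128.0.2: descend 1100111110000000 ; hops seen [H2,H1,H2,H3] ; pick H3
  Q 207.128.0.178: descend 1100111110000000 ; hops seen [H2,H1,H2,H3] ; pick H3
  + 0.0.0.0/0 (H2) depth=0
  Q 54.130.224.0: descend 001101101000001011100 ; hops seen [H2,H1,H2,H3,H3] ; pick H3
  del 251.215.0.0/16 (clear depth 16)
  + 207.128.128.0/17 (H0) depth=17
  Q 207.128.0.6: descend 1100111110000000 ; hops seen [H2,H1,H2,H3] ; pick H3
  del 54.130.230.40/30 (clear depth 30)
  Q 124.160.254.15: descend 0 ; hops seen [H2] ; pick H2
  + 251.208.0.0/13 (H4) depth=13
  Q 207.128.1.117: descend 1100111110000000 ; hops seen [H2,H1,H2,H3] ; pick H3

== LOOKUPS ==
["no-route","no-route","H3","H2","H4","H4","H4","H3","H3","H3","H3","H3","H2","H3"]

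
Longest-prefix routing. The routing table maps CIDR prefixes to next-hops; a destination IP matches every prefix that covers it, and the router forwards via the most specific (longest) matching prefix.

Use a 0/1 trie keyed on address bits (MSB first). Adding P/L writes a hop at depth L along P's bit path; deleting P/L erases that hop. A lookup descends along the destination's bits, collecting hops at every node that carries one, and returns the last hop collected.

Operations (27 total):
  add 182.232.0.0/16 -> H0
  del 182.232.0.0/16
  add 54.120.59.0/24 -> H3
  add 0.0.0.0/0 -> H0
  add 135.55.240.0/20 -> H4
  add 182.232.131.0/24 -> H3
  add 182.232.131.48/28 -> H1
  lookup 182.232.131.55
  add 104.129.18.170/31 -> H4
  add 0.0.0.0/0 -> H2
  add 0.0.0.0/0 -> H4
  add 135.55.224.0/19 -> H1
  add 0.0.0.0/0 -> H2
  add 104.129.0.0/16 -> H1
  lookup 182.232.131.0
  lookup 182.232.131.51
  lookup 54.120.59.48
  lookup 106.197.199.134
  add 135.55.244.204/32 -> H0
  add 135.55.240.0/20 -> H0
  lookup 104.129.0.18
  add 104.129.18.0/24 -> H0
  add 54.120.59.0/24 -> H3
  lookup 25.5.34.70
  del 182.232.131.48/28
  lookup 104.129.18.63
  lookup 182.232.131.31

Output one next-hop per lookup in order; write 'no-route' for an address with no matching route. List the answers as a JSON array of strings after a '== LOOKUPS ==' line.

Apply in order:
  + 182.232.0.0/16 (H0) depth=16
  del 182.232.0.0/16 (clear depth 16)
  + 54.120.59.0/24 (H3) depth=24
  + 0.0.0.0/0 (H0) depth=0
  + 135.55.240.0/20 (H4) depth=20
  + 182.232.131.0/24 (H3) depth=24
  + 182.232.131.48/28 (H1) depth=28
  lookup 182.232.131.55: bits 1011011011101000100000110011 walk d0:H0→d1:-→d2:-→d3:-→d4:-→d5:-→d6:-→d7:-→d8:-→d9:-→d10:-→d11:-→d12:-→d13:-→d14:-→d15:-→d16:-→d17:-→d18:-→d19:-→d20:-→d21:-→d22:-→d23:-→d24:H3→d25:-→d26:-→d27:-→d28:H1 -> H1
  + 104.129.18.170/31 (H4) depth=31
  + 0.0.0.0/0 (H2) depth=0
  + 0.0.0.0/0 (H4) depth=0
  + 135.55.224.0/19 (H1) depth=19
  + 0.0.0.0/0 (H2) depth=0
  + 104.129.0.0/16 (H1) depth=16
  lookup 182.232.131.0: bits 10110110111010001000001100 walk d0:H2→d1:-→d2:-→d3:-→d4:-→d5:-→d6:-→d7:-→d8:-→d9:-→d10:-→d11:-→d12:-→d13:-→d14:-→d15:-→d16:-→d17:-→d18:-→d19:-→d20:-→d21:-→d22:-→d23:-→d24:H3→d25:-→d26:- -> H3
  lookup 182.232.131.51: bits 1011011011101000100000110011 walk d0:H2→d1:-→d2:-→d3:-→d4:-→d5:-→d6:-→d7:-→d8:-→d9:-→d10:-→d11:-→d12:-→d13:-→d14:-→d15:-→d16:-→d17:-→d18:-→d19:-→d20:-→d21:-→d22:-→d23:-→d24:H3→d25:-→d26:-→d27:-→d28:H1 -> H1
  lookup 54.120.59.48: bits 001101100111100000111011 walk d0:H2→d1:-→d2:-→d3:-→d4:-→d5:-→d6:-→d7:-→d8:-→d9:-→d10:-→d11:-→d12:-→d13:-→d14:-→d15:-→d16:-→d17:-→d18:-→d19:-→d20:-→d21:-→d22:-→d23:-→d24:H3 -> H3
  lookup 106.197.199.134: bits 011010 walk d0:H2→d1:-→d2:-→d3:-→d4:-→d5:-→d6:- -> H2
  + 135.55.244.204/32 (H0) depth=32
  + 135.55.240.0/20 (H0) depth=20
  lookup 104.129.0.18: bits 0110100010000001000 walk d0:H2→d1:-→d2:-→d3:-→d4:-→d5:-→d6:-→d7:-→d8:-→d9:-→d10:-→d11:-→d12:-→d13:-→d14:-→d15:-→d16:H1→d17:-→d18:-→d19:- -> H1
  + 104.129.18.0/24 (H0) depth=24
  + 54.120.59.0/24 (H3) depth=24
  lookup 25.5.34.70: bits 00 walk d0:H2→d1:-→d2:- -> H2
  del 182.232.131.48/28 (clear depth 28)
  lookup 104.129.18.63: bits 011010001000000100010010 walk d0:H2→d1:-→d2:-→d3:-→d4:-→d5:-→d6:-→d7:-→d8:-→d9:-→d10:-→d11:-→d12:-→d13:-→d14:-→d15:-→d16:H1→d17:-→d18:-→d19:-→d20:-→d21:-→d22:-→d23:-→d24:H0 -> H0
  lookup 182.232.131.31: bits 10110110111010001000001100 walk d0:H2→d1:-→d2:-→d3:-→d4:-→d5:-→d6:-→d7:-→d8:-→d9:-→d10:-→d11:-→d12:-→d13:-→d14:-→d15:-→d16:-→d17:-→d18:-→d19:-→d20:-→d21:-→d22:-→d23:-→d24:H3→d25:-→d26:- -> H3

== LOOKUPS ==
["H1","H3","H1","H3","H2","H1","H2","H0","H3"]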